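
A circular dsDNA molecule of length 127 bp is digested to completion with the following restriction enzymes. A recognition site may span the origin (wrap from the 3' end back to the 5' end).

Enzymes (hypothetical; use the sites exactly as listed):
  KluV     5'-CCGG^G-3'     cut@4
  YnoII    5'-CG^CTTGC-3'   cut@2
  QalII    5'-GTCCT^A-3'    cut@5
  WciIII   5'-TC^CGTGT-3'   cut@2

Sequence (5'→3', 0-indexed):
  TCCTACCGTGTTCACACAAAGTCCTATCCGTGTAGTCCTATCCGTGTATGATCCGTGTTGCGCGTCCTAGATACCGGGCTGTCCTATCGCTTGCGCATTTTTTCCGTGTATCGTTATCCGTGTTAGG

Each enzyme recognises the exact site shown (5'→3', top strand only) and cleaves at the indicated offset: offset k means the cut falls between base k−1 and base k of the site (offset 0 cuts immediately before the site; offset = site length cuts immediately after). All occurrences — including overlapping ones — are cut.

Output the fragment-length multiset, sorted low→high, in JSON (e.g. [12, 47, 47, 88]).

[3,3,4,8,9,11,11,13,14,15,15,21]

Site scan:
  KluV CCGGG/4: at [73] ⇒ [77]
  YnoII CGCTTGC/2: at [87] ⇒ [89]
  QalII GTCCTA/5: at [20, 34, 63, 80, 126] ⇒ [4, 25, 39, 68, 85]
  WciIII TCCGTGT/2: at [26, 40, 51, 102, 116] ⇒ [28, 42, 53, 104, 118]

All cut coordinates (distinct, sorted): [4, 25, 28, 39, 42, 53, 68, 77, 85, 89, 104, 118]

Fragment lengths:
  4→25: 21 bp
  25→28: 3 bp
  28→39: 11 bp
  39→42: 3 bp
  42→53: 11 bp
  53→68: 15 bp
  68→77: 9 bp
  77→85: 8 bp
  85→89: 4 bp
  89→104: 15 bp
  104→118: 14 bp
  118→4 (wrap): 127-118+4 = 13 bp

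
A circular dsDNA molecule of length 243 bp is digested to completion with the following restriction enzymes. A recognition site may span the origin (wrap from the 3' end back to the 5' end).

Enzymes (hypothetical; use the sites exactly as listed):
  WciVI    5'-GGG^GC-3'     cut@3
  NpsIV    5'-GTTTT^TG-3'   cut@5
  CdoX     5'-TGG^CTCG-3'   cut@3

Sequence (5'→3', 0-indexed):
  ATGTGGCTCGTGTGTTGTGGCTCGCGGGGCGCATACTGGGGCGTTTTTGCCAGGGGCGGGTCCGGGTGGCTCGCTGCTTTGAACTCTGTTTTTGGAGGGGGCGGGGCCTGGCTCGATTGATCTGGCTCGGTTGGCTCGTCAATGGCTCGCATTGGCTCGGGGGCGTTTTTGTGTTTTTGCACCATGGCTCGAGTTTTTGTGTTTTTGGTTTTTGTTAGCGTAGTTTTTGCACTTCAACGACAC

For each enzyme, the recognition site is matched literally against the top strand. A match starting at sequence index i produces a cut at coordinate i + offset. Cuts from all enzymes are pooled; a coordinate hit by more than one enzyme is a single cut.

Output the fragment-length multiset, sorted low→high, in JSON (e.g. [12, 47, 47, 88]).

Per-enzyme occurrences:
  WciVI (GGGGC, off=3): starts [25, 37, 52, 97, 102, 159] → cuts [28, 40, 55, 100, 105, 162]
  NpsIV (GTTTTTG, off=5): starts [42, 87, 164, 172, 192, 200, 207, 222] → cuts [47, 92, 169, 177, 197, 205, 212, 227]
  CdoX (TGGCTCG, off=3): starts [3, 17, 66, 108, 122, 131, 142, 152, 184] → cuts [6, 20, 69, 111, 125, 134, 145, 155, 187]

Pooled cuts: [6, 20, 28, 40, 47, 55, 69, 92, 100, 105, 111, 125, 134, 145, 155, 162, 169, 177, 187, 197, 205, 212, 227]

Fragment lengths:
  6→20: 14 bp
  20→28: 8 bp
  28→40: 12 bp
  40→47: 7 bp
  47→55: 8 bp
  55→69: 14 bp
  69→92: 23 bp
  92→100: 8 bp
  100→105: 5 bp
  105→111: 6 bp
  111→125: 14 bp
  125→134: 9 bp
  134→145: 11 bp
  145→155: 10 bp
  155→162: 7 bp
  162→169: 7 bp
  169→177: 8 bp
  177→187: 10 bp
  187→197: 10 bp
  197→205: 8 bp
  205→212: 7 bp
  212→227: 15 bp
  227→6 (wrap): 243-227+6 = 22 bp

[5,6,7,7,7,7,8,8,8,8,8,9,10,10,10,11,12,14,14,14,15,22,23]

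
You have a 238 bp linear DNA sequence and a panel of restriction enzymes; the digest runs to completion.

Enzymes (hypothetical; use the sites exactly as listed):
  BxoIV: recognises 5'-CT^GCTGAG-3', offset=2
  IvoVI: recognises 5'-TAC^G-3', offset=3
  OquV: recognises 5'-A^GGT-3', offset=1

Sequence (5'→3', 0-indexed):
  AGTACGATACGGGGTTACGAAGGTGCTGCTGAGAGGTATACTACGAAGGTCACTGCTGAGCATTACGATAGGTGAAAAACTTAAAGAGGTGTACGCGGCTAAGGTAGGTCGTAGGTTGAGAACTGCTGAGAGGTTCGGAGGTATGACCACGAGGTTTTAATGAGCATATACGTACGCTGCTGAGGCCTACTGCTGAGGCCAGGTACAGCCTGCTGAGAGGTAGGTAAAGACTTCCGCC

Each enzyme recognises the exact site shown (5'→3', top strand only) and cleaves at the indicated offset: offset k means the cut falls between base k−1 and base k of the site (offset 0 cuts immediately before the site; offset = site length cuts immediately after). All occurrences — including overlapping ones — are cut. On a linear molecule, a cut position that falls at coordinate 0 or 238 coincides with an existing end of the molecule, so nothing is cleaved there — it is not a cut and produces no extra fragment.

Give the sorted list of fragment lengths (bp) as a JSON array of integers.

[3,3,3,4,4,4,4,5,5,6,7,7,7,7,7,7,8,8,8,10,10,10,11,12,13,13,16,17,19]

Site scan:
  BxoIV CTGCTGAG/2: at [25, 52, 122, 176, 189, 209] ⇒ [27, 54, 124, 178, 191, 211]
  IvoVI TACG/3: at [2, 7, 15, 41, 63, 91, 168, 172] ⇒ [5, 10, 18, 44, 66, 94, 171, 175]
  OquV AGGT/1: at [20, 33, 46, 69, 86, 101, 105, 112, 130, 138, 151, 200, 217, 221] ⇒ [21, 34, 47, 70, 87, 102, 106, 113, 131, 139, 152, 201, 218, 222]

All cut coordinates (distinct, sorted): [5, 10, 18, 21, 27, 34, 44, 47, 54, 66, 70, 87, 94, 102, 106, 113, 124, 131, 139, 152, 171, 175, 178, 191, 201, 211, 218, 222]

Fragments:
  [0,5): 5 bp
  [5,10): 5 bp
  [10,18): 8 bp
  [18,21): 3 bp
  [21,27): 6 bp
  [27,34): 7 bp
  [34,44): 10 bp
  [44,47): 3 bp
  [47,54): 7 bp
  [54,66): 12 bp
  [66,70): 4 bp
  [70,87): 17 bp
  [87,94): 7 bp
  [94,102): 8 bp
  [102,106): 4 bp
  [106,113): 7 bp
  [113,124): 11 bp
  [124,131): 7 bp
  [131,139): 8 bp
  [139,152): 13 bp
  [152,171): 19 bp
  [171,175): 4 bp
  [175,178): 3 bp
  [178,191): 13 bp
  [191,201): 10 bp
  [201,211): 10 bp
  [211,218): 7 bp
  [218,222): 4 bp
  [222,238): 16 bp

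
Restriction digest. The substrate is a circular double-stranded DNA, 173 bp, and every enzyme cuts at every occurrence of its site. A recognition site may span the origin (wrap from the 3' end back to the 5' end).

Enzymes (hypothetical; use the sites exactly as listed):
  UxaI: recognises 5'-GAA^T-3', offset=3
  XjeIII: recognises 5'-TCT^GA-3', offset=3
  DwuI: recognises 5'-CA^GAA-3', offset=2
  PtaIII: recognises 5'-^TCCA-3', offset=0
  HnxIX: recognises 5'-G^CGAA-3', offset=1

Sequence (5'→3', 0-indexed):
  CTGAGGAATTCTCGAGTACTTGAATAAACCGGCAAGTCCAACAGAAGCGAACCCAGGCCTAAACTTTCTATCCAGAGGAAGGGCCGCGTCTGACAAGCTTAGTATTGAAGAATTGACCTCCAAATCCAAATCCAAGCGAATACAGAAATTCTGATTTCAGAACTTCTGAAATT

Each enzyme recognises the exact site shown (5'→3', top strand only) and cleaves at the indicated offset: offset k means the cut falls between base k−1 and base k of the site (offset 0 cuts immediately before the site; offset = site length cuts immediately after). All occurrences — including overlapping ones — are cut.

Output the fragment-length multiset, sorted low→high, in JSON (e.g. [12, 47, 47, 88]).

[4,4,4,6,6,6,6,6,7,7,8,8,8,12,16,21,21,23]

Site scan:
  UxaI (GAAT, off=3): starts [5, 21, 109, 137] → cuts [8, 24, 112, 140]
  XjeIII (TCTGA, off=3): starts [88, 149, 164, 172] → cuts [2, 91, 152, 167]
  DwuI (CAGAA, off=2): starts [41, 142, 157] → cuts [43, 144, 159]
  PtaIII (TCCA, off=0): starts [36, 70, 118, 124, 130] → cuts [36, 70, 118, 124, 130]
  HnxIX (GCGAA, off=1): starts [46, 135] → cuts [47, 136]

All cut coordinates (distinct, sorted): [2, 8, 24, 36, 43, 47, 70, 91, 112, 118, 124, 130, 136, 140, 144, 152, 159, 167]

Fragment lengths:
  2→8: 6 bp
  8→24: 16 bp
  24→36: 12 bp
  36→43: 7 bp
  43→47: 4 bp
  47→70: 23 bp
  70→91: 21 bp
  91→112: 21 bp
  112→118: 6 bp
  118→124: 6 bp
  124→130: 6 bp
  130→136: 6 bp
  136→140: 4 bp
  140→144: 4 bp
  144→152: 8 bp
  152→159: 7 bp
  159→167: 8 bp
  167→2 (wrap): 173-167+2 = 8 bp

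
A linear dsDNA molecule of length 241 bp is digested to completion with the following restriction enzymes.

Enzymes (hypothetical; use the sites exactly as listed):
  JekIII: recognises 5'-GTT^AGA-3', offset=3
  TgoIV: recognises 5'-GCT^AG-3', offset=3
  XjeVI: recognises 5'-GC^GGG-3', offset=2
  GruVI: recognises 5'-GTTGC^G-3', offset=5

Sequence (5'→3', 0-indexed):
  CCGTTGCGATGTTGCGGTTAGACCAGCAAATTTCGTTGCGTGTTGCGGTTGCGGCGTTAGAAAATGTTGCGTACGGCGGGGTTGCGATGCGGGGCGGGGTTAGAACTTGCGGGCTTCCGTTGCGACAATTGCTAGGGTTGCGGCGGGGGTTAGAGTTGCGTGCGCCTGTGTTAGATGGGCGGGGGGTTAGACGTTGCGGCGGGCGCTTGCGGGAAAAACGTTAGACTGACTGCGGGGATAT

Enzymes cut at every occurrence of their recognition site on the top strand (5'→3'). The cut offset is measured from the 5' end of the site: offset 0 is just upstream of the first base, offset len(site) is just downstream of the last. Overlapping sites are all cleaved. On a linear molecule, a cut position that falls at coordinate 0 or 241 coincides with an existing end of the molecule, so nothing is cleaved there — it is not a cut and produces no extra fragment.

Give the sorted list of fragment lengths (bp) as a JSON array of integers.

[3,3,4,5,5,6,6,6,7,7,7,7,8,8,8,8,8,8,8,9,9,10,10,11,12,12,13,13,20]

Site scan:
  JekIII GTTAGA/3: at [16, 55, 98, 148, 169, 185, 219] ⇒ [19, 58, 101, 151, 172, 188, 222]
  TgoIV GCTAG/3: at [130] ⇒ [133]
  XjeVI GCGGG/2: at [75, 88, 93, 108, 142, 178, 198, 208, 231] ⇒ [77, 90, 95, 110, 144, 180, 200, 210, 233]
  GruVI GTTGCG/5: at [2, 10, 34, 41, 47, 65, 80, 118, 136, 154, 192] ⇒ [7, 15, 39, 46, 52, 70, 85, 123, 141, 159, 197]

Pooled cuts: [7, 15, 19, 39, 46, 52, 58, 70, 77, 85, 90, 95, 101, 110, 123, 133, 141, 144, 151, 159, 172, 180, 188, 197, 200, 210, 222, 233]

Fragment lengths:
  [0,7): 7 bp
  [7,15): 8 bp
  [15,19): 4 bp
  [19,39): 20 bp
  [39,46): 7 bp
  [46,52): 6 bp
  [52,58): 6 bp
  [58,70): 12 bp
  [70,77): 7 bp
  [77,85): 8 bp
  [85,90): 5 bp
  [90,95): 5 bp
  [95,101): 6 bp
  [101,110): 9 bp
  [110,123): 13 bp
  [123,133): 10 bp
  [133,141): 8 bp
  [141,144): 3 bp
  [144,151): 7 bp
  [151,159): 8 bp
  [159,172): 13 bp
  [172,180): 8 bp
  [180,188): 8 bp
  [188,197): 9 bp
  [197,200): 3 bp
  [200,210): 10 bp
  [210,222): 12 bp
  [222,233): 11 bp
  [233,241): 8 bp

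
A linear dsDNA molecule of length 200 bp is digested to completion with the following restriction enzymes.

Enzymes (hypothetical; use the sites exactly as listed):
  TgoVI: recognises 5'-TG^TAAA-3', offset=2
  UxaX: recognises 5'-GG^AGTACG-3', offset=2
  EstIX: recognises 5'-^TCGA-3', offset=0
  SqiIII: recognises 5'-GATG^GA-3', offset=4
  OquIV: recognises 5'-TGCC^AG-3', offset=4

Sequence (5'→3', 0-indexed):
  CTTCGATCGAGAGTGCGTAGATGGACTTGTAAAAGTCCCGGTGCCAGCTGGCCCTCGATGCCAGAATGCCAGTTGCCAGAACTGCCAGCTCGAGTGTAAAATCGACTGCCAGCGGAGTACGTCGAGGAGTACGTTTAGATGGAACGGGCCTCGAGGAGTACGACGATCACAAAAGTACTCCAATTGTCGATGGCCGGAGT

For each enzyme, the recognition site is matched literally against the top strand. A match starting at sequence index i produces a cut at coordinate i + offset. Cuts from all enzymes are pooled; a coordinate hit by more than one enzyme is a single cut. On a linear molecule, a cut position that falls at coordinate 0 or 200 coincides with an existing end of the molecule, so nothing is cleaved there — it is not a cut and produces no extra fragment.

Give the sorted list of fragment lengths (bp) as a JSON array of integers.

[2,3,4,5,5,6,6,6,6,7,7,8,8,9,9,9,9,14,14,16,17,30]

Scan for sites:
  TgoVI TGTAAA/2: at [27, 94] ⇒ [29, 96]
  UxaX GGAGTACG/2: at [113, 125, 154] ⇒ [115, 127, 156]
  EstIX TCGA/0: at [2, 6, 54, 89, 101, 121, 150, 186] ⇒ [2, 6, 54, 89, 101, 121, 150, 186]
  SqiIII GATGGA/4: at [19, 137] ⇒ [23, 141]
  OquIV TGCCAG/4: at [41, 58, 66, 73, 82, 106] ⇒ [45, 62, 70, 77, 86, 110]

Pooled cuts: [2, 6, 23, 29, 45, 54, 62, 70, 77, 86, 89, 96, 101, 110, 115, 121, 127, 141, 150, 156, 186]

Fragment lengths:
  [0,2): 2 bp
  [2,6): 4 bp
  [6,23): 17 bp
  [23,29): 6 bp
  [29,45): 16 bp
  [45,54): 9 bp
  [54,62): 8 bp
  [62,70): 8 bp
  [70,77): 7 bp
  [77,86): 9 bp
  [86,89): 3 bp
  [89,96): 7 bp
  [96,101): 5 bp
  [101,110): 9 bp
  [110,115): 5 bp
  [115,121): 6 bp
  [121,127): 6 bp
  [127,141): 14 bp
  [141,150): 9 bp
  [150,156): 6 bp
  [156,186): 30 bp
  [186,200): 14 bp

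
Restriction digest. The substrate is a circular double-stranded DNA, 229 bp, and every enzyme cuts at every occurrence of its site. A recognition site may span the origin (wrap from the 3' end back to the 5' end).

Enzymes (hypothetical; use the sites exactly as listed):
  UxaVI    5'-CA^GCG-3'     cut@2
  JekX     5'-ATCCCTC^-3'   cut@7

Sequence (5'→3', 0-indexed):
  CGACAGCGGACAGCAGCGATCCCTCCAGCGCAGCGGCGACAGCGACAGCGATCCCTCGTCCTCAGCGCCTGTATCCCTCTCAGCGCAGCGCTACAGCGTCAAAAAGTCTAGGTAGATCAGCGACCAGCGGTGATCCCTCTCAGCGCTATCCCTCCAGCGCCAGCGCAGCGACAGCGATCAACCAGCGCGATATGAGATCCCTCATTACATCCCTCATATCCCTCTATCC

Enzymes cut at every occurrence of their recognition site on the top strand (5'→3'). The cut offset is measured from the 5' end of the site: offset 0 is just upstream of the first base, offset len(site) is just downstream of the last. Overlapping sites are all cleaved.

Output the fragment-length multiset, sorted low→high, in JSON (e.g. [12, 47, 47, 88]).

Per-enzyme occurrences:
  UxaVI CAGCG/2: at [3, 13, 25, 30, 39, 45, 62, 80, 85, 93, 117, 124, 140, 154, 160, 165, 171, 182] ⇒ [5, 15, 27, 32, 41, 47, 64, 82, 87, 95, 119, 126, 142, 156, 162, 167, 173, 184]
  JekX ATCCCTC/7: at [18, 50, 72, 132, 147, 196, 208, 217] ⇒ [25, 57, 79, 139, 154, 203, 215, 224]

All cut coordinates (distinct, sorted): [5, 15, 25, 27, 32, 41, 47, 57, 64, 79, 82, 87, 95, 119, 126, 139, 142, 154, 156, 162, 167, 173, 184, 203, 215, 224]

Fragment lengths:
  5→15: 10 bp
  15→25: 10 bp
  25→27: 2 bp
  27→32: 5 bp
  32→41: 9 bp
  41→47: 6 bp
  47→57: 10 bp
  57→64: 7 bp
  64→79: 15 bp
  79→82: 3 bp
  82→87: 5 bp
  87→95: 8 bp
  95→119: 24 bp
  119→126: 7 bp
  126→139: 13 bp
  139→142: 3 bp
  142→154: 12 bp
  154→156: 2 bp
  156→162: 6 bp
  162→167: 5 bp
  167→173: 6 bp
  173→184: 11 bp
  184→203: 19 bp
  203→215: 12 bp
  215→224: 9 bp
  224→5 (wrap): 229-224+5 = 10 bp

[2,2,3,3,5,5,5,6,6,6,7,7,8,9,9,10,10,10,10,11,12,12,13,15,19,24]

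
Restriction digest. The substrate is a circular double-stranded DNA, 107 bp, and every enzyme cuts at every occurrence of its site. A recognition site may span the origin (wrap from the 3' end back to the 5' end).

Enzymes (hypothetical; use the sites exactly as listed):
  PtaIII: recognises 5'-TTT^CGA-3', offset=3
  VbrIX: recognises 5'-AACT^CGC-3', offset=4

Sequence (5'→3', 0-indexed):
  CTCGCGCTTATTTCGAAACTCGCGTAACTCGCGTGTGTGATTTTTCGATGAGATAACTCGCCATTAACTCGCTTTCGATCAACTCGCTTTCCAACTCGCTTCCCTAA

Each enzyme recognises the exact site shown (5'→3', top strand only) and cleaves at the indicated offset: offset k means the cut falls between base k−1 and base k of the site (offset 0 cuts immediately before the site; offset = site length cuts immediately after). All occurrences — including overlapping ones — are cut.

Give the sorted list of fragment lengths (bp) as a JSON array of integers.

Scan for sites:
  PtaIII (TTTCGA, off=3): starts [10, 42, 72] → cuts [13, 45, 75]
  VbrIX (AACTCGC, off=4): starts [16, 25, 54, 65, 80, 92, 105] → cuts [2, 20, 29, 58, 69, 84, 96]

All cut coordinates (distinct, sorted): [2, 13, 20, 29, 45, 58, 69, 75, 84, 96]

Fragments:
  2→13: 11 bp
  13→20: 7 bp
  20→29: 9 bp
  29→45: 16 bp
  45→58: 13 bp
  58→69: 11 bp
  69→75: 6 bp
  75→84: 9 bp
  84→96: 12 bp
  96→2 (wrap): 107-96+2 = 13 bp

[6,7,9,9,11,11,12,13,13,16]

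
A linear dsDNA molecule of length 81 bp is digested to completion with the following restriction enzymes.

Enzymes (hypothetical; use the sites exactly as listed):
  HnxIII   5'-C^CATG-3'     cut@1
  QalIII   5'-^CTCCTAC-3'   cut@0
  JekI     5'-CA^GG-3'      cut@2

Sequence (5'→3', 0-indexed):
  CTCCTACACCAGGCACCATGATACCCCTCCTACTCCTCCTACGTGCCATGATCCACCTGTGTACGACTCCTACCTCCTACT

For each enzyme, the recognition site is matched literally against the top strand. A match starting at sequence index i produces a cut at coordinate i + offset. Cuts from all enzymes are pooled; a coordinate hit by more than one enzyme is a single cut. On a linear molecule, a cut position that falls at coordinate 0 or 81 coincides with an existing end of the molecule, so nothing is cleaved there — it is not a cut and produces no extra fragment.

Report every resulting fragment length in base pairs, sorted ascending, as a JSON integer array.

[5,7,8,9,10,11,11,20]

Site scan:
  HnxIII (CCATG, off=1): starts [15, 45] → cuts [16, 46]
  QalIII (CTCCTAC, off=0): starts [0, 26, 35, 66, 73] → cuts [26, 35, 66, 73] (position 0 is a terminus of the linear molecule — no cut)
  JekI (CAGG, off=2): starts [9] → cuts [11]

Pooled cuts: [11, 16, 26, 35, 46, 66, 73]

Fragments:
  [0,11): 11 bp
  [11,16): 5 bp
  [16,26): 10 bp
  [26,35): 9 bp
  [35,46): 11 bp
  [46,66): 20 bp
  [66,73): 7 bp
  [73,81): 8 bp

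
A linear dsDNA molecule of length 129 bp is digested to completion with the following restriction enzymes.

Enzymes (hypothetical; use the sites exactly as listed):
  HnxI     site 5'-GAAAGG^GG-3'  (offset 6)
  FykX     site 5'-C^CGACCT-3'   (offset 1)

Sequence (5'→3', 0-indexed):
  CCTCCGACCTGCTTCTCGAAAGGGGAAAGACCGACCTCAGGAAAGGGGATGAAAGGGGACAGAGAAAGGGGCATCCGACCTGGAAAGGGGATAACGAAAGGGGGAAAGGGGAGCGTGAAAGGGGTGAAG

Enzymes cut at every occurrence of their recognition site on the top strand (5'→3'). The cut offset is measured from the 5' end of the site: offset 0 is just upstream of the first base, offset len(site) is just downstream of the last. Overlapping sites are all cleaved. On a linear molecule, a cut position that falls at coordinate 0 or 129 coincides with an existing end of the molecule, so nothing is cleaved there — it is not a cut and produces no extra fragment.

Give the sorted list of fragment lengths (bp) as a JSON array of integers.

[4,6,7,8,8,10,13,13,13,13,15,19]

Site scan:
  HnxI (GAAAGGGG, off=6): starts [17, 40, 50, 63, 82, 95, 103, 116] → cuts [23, 46, 56, 69, 88, 101, 109, 122]
  FykX (CCGACCT, off=1): starts [3, 30, 74] → cuts [4, 31, 75]

Pooled cuts: [4, 23, 31, 46, 56, 69, 75, 88, 101, 109, 122]

Fragment lengths:
  [0,4): 4 bp
  [4,23): 19 bp
  [23,31): 8 bp
  [31,46): 15 bp
  [46,56): 10 bp
  [56,69): 13 bp
  [69,75): 6 bp
  [75,88): 13 bp
  [88,101): 13 bp
  [101,109): 8 bp
  [109,122): 13 bp
  [122,129): 7 bp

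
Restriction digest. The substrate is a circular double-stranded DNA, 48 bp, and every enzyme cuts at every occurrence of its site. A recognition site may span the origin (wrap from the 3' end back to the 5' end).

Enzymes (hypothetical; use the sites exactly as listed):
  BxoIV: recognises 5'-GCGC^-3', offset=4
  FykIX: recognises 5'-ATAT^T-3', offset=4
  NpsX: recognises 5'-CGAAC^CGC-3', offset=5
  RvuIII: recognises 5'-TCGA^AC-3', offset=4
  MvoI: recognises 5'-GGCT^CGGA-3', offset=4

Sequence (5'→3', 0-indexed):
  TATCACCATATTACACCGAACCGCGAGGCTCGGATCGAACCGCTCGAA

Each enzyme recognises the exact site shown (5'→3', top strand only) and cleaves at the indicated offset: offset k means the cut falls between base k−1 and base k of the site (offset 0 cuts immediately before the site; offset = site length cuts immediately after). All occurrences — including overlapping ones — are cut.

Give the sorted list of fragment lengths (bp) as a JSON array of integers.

Per-enzyme occurrences:
  BxoIV (GCGC, off=4): no sites
  FykIX (ATATT, off=4): starts [7] → cuts [11]
  NpsX (CGAACCGC, off=5): starts [16, 35] → cuts [21, 40]
  RvuIII (TCGAAC, off=4): starts [34] → cuts [38]
  MvoI (GGCTCGGA, off=4): starts [26] → cuts [30]

Pooled cuts: [11, 21, 30, 38, 40]

Fragment lengths:
  11→21: 10 bp
  21→30: 9 bp
  30→38: 8 bp
  38→40: 2 bp
  40→11 (wrap): 48-40+11 = 19 bp

[2,8,9,10,19]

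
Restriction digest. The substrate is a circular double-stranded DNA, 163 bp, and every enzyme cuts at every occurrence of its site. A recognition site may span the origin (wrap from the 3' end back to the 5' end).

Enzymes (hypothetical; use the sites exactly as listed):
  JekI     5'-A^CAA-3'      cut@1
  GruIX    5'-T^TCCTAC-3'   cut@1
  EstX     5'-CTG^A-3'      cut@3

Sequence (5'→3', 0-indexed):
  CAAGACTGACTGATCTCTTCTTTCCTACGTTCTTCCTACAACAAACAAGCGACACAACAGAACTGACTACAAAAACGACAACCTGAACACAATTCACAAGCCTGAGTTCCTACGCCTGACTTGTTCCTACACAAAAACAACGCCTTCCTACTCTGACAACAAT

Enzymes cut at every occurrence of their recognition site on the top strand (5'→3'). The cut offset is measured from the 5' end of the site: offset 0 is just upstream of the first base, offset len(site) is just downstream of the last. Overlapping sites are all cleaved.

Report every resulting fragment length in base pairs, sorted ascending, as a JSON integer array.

Site scan:
  JekI (ACAA, off=1): starts [37, 40, 44, 53, 68, 77, 88, 95, 130, 136, 155, 158] → cuts [38, 41, 45, 54, 69, 78, 89, 96, 131, 137, 156, 159]
  GruIX (TTCCTAC, off=1): starts [21, 32, 106, 123, 144] → cuts [22, 33, 107, 124, 145]
  EstX (CTGA, off=3): starts [5, 9, 62, 82, 101, 115, 152] → cuts [8, 12, 65, 85, 104, 118, 155]

Pooled cuts: [8, 12, 22, 33, 38, 41, 45, 54, 65, 69, 78, 85, 89, 96, 104, 107, 118, 124, 131, 137, 145, 155, 156, 159]

Fragment lengths:
  8→12: 4 bp
  12→22: 10 bp
  22→33: 11 bp
  33→38: 5 bp
  38→41: 3 bp
  41→45: 4 bp
  45→54: 9 bp
  54→65: 11 bp
  65→69: 4 bp
  69→78: 9 bp
  78→85: 7 bp
  85→89: 4 bp
  89→96: 7 bp
  96→104: 8 bp
  104→107: 3 bp
  107→118: 11 bp
  118→124: 6 bp
  124→131: 7 bp
  131→137: 6 bp
  137→145: 8 bp
  145→155: 10 bp
  155→156: 1 bp
  156→159: 3 bp
  159→8 (wrap): 163-159+8 = 12 bp

[1,3,3,3,4,4,4,4,5,6,6,7,7,7,8,8,9,9,10,10,11,11,11,12]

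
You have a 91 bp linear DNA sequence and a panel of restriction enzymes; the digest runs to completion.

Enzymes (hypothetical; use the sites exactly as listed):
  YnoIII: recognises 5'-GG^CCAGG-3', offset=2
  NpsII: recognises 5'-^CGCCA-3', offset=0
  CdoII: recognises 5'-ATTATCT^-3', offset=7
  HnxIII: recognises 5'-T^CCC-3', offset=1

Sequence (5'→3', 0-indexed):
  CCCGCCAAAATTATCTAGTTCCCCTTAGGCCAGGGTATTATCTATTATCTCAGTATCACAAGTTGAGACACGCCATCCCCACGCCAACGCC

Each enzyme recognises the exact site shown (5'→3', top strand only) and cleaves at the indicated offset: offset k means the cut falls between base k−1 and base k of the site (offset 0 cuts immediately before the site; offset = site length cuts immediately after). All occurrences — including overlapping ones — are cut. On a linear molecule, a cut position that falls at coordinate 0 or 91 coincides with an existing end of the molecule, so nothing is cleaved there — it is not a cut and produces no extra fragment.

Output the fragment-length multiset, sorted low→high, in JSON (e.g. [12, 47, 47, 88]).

[2,4,5,6,7,9,10,14,14,20]

Site scan:
  YnoIII GGCCAGG/2: at [27] ⇒ [29]
  NpsII CGCCA/0: at [2, 70, 81] ⇒ [2, 70, 81]
  CdoII ATTATCT/7: at [9, 36, 43] ⇒ [16, 43, 50]
  HnxIII TCCC/1: at [19, 75] ⇒ [20, 76]

All cut coordinates (distinct, sorted): [2, 16, 20, 29, 43, 50, 70, 76, 81]

Fragment lengths:
  [0,2): 2 bp
  [2,16): 14 bp
  [16,20): 4 bp
  [20,29): 9 bp
  [29,43): 14 bp
  [43,50): 7 bp
  [50,70): 20 bp
  [70,76): 6 bp
  [76,81): 5 bp
  [81,91): 10 bp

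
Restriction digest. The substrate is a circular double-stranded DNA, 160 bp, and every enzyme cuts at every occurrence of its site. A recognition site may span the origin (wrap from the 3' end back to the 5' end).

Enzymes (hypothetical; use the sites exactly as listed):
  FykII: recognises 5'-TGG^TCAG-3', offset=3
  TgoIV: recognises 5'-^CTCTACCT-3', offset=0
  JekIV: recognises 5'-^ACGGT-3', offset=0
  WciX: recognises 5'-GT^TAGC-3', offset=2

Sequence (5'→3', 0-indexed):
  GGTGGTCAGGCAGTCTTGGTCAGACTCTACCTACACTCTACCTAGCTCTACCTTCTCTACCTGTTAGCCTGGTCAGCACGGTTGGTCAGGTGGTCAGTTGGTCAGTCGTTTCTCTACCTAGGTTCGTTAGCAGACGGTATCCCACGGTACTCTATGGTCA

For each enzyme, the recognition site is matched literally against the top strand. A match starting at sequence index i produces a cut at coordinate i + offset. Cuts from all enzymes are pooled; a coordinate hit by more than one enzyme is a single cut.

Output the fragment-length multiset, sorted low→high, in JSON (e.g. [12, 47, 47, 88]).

Scan for sites:
  FykII (TGGTCAG, off=3): starts [2, 16, 69, 82, 90, 98, 154] → cuts [5, 19, 72, 85, 93, 101, 157]
  TgoIV (CTCTACCT, off=0): starts [24, 35, 45, 54, 111] → cuts [24, 35, 45, 54, 111]
  JekIV (ACGGT, off=0): starts [77, 133, 143] → cuts [77, 133, 143]
  WciX (GTTAGC, off=2): starts [62, 125] → cuts [64, 127]

All cut coordinates (distinct, sorted): [5, 19, 24, 35, 45, 54, 64, 72, 77, 85, 93, 101, 111, 127, 133, 143, 157]

Fragments:
  5→19: 14 bp
  19→24: 5 bp
  24→35: 11 bp
  35→45: 10 bp
  45→54: 9 bp
  54→64: 10 bp
  64→72: 8 bp
  72→77: 5 bp
  77→85: 8 bp
  85→93: 8 bp
  93→101: 8 bp
  101→111: 10 bp
  111→127: 16 bp
  127→133: 6 bp
  133→143: 10 bp
  143→157: 14 bp
  157→5 (wrap): 160-157+5 = 8 bp

[5,5,6,8,8,8,8,8,9,10,10,10,10,11,14,14,16]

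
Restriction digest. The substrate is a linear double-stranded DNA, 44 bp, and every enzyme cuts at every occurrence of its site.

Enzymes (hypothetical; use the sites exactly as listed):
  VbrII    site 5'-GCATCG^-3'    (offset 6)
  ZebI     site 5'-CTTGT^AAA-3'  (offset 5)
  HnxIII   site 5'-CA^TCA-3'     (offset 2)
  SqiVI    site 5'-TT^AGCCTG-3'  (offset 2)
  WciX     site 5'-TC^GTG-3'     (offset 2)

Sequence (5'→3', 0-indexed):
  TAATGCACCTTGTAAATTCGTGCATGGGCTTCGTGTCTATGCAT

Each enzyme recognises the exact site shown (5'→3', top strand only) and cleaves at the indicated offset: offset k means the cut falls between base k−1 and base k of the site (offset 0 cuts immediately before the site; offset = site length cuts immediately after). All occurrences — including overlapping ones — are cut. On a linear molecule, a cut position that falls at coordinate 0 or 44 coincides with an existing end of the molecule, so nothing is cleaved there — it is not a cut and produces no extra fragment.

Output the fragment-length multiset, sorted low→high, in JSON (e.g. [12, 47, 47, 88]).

Site scan:
  VbrII (GCATCG, off=6): no sites
  ZebI (CTTGTAAA, off=5): starts [8] → cuts [13]
  HnxIII (CATCA, off=2): no sites
  SqiVI (TTAGCCTG, off=2): no sites
  WciX (TCGTG, off=2): starts [17, 30] → cuts [19, 32]

Pooled cuts: [13, 19, 32]

Fragment lengths:
  [0,13): 13 bp
  [13,19): 6 bp
  [19,32): 13 bp
  [32,44): 12 bp

[6,12,13,13]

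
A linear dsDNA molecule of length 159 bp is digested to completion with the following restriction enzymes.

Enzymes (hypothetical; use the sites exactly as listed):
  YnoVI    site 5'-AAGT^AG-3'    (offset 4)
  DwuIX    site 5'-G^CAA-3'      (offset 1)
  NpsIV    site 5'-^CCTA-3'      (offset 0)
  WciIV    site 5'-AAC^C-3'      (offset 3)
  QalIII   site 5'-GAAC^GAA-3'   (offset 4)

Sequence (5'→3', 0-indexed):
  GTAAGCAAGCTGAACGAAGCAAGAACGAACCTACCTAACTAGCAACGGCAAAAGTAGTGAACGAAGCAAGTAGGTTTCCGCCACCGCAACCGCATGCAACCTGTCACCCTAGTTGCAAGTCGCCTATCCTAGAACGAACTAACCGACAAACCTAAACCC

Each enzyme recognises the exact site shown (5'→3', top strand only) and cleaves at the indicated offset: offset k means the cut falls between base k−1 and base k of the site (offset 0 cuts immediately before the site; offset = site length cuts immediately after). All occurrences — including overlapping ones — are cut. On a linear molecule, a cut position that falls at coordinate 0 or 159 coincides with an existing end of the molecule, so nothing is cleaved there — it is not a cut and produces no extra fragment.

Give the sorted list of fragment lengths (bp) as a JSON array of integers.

Site scan:
  YnoVI (AAGTAG, off=4): starts [51, 67] → cuts [55, 71]
  DwuIX (GCAA, off=1): starts [4, 18, 41, 47, 65, 85, 95, 114] → cuts [5, 19, 42, 48, 66, 86, 96, 115]
  NpsIV (CCTA, off=0): starts [29, 33, 107, 122, 127, 150] → cuts [29, 33, 107, 122, 127, 150]
  WciIV (AACC, off=3): starts [27, 87, 97, 140, 148, 154] → cuts [30, 90, 100, 143, 151, 157]
  QalIII (GAACGAA, off=4): starts [11, 22, 58, 131] → cuts [15, 26, 62, 135]

Pooled cuts: [5, 15, 19, 26, 29, 30, 33, 42, 48, 55, 62, 66, 71, 86, 90, 96, 100, 107, 115, 122, 127, 135, 143, 150, 151, 157]

Fragment lengths:
  [0,5): 5 bp
  [5,15): 10 bp
  [15,19): 4 bp
  [19,26): 7 bp
  [26,29): 3 bp
  [29,30): 1 bp
  [30,33): 3 bp
  [33,42): 9 bp
  [42,48): 6 bp
  [48,55): 7 bp
  [55,62): 7 bp
  [62,66): 4 bp
  [66,71): 5 bp
  [71,86): 15 bp
  [86,90): 4 bp
  [90,96): 6 bp
  [96,100): 4 bp
  [100,107): 7 bp
  [107,115): 8 bp
  [115,122): 7 bp
  [122,127): 5 bp
  [127,135): 8 bp
  [135,143): 8 bp
  [143,150): 7 bp
  [150,151): 1 bp
  [151,157): 6 bp
  [157,159): 2 bp

[1,1,2,3,3,4,4,4,4,5,5,5,6,6,6,7,7,7,7,7,7,8,8,8,9,10,15]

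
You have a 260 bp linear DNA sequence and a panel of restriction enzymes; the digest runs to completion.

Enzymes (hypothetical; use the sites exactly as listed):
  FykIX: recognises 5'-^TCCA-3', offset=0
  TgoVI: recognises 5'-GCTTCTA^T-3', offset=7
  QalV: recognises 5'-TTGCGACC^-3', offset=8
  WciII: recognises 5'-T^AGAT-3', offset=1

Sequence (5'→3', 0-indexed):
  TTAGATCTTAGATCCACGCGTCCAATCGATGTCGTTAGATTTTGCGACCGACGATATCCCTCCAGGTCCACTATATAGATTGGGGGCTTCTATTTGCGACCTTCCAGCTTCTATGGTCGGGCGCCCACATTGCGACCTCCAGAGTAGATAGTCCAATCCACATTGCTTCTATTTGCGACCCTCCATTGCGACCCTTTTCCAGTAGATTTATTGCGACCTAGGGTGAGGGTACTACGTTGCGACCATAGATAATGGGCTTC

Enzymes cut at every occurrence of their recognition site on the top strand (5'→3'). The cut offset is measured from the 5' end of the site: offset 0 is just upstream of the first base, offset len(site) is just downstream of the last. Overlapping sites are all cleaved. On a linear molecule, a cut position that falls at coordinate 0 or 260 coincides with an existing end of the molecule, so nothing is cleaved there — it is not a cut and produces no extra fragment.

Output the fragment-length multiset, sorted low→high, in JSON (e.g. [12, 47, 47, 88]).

Per-enzyme occurrences:
  FykIX (TCCA, off=0): starts [12, 20, 60, 66, 102, 137, 151, 156, 181, 197] → cuts [12, 20, 60, 66, 102, 137, 151, 156, 181, 197]
  TgoVI (GCTTCTAT, off=7): starts [85, 106, 164] → cuts [92, 113, 171]
  QalV (TTGCGACC, off=8): starts [41, 93, 129, 172, 185, 210, 236] → cuts [49, 101, 137, 180, 193, 218, 244]
  WciII (TAGAT, off=1): starts [1, 8, 35, 75, 144, 202, 245] → cuts [2, 9, 36, 76, 145, 203, 246]

Pooled cuts: [2, 9, 12, 20, 36, 49, 60, 66, 76, 92, 101, 102, 113, 137, 145, 151, 156, 171, 180, 181, 193, 197, 203, 218, 244, 246]

Fragment lengths:
  [0,2): 2 bp
  [2,9): 7 bp
  [9,12): 3 bp
  [12,20): 8 bp
  [20,36): 16 bp
  [36,49): 13 bp
  [49,60): 11 bp
  [60,66): 6 bp
  [66,76): 10 bp
  [76,92): 16 bp
  [92,101): 9 bp
  [101,102): 1 bp
  [102,113): 11 bp
  [113,137): 24 bp
  [137,145): 8 bp
  [145,151): 6 bp
  [151,156): 5 bp
  [156,171): 15 bp
  [171,180): 9 bp
  [180,181): 1 bp
  [181,193): 12 bp
  [193,197): 4 bp
  [197,203): 6 bp
  [203,218): 15 bp
  [218,244): 26 bp
  [244,246): 2 bp
  [246,260): 14 bp

[1,1,2,2,3,4,5,6,6,6,7,8,8,9,9,10,11,11,12,13,14,15,15,16,16,24,26]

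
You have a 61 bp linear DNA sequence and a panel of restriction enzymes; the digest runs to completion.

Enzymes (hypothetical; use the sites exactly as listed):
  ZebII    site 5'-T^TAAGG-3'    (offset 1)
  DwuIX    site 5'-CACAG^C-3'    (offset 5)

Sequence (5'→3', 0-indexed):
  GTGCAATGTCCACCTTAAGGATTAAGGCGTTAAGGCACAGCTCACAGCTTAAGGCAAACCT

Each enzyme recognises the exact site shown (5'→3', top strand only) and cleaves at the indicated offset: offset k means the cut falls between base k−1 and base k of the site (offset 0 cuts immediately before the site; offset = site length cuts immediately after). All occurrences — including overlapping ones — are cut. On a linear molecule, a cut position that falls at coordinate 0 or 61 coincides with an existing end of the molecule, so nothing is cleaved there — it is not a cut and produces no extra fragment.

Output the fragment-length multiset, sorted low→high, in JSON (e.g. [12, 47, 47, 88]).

Scan for sites:
  ZebII TTAAGG/1: at [14, 21, 29, 48] ⇒ [15, 22, 30, 49]
  DwuIX CACAGC/5: at [35, 42] ⇒ [40, 47]

All cut coordinates (distinct, sorted): [15, 22, 30, 40, 47, 49]

Fragments:
  [0,15): 15 bp
  [15,22): 7 bp
  [22,30): 8 bp
  [30,40): 10 bp
  [40,47): 7 bp
  [47,49): 2 bp
  [49,61): 12 bp

[2,7,7,8,10,12,15]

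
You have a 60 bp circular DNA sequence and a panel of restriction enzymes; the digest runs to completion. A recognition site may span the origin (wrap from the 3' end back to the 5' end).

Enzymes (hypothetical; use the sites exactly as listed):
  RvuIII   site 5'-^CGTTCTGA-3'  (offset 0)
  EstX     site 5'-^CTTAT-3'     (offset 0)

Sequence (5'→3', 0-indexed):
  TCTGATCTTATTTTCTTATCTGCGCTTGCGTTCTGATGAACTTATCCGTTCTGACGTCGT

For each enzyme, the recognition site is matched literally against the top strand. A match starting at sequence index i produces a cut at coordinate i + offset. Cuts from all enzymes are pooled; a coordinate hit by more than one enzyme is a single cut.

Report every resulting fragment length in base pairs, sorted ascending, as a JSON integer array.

Site scan:
  RvuIII CGTTCTGA/0: at [28, 46, 57] ⇒ [28, 46, 57]
  EstX CTTAT/0: at [6, 14, 40] ⇒ [6, 14, 40]

Pooled cuts: [6, 14, 28, 40, 46, 57]

Fragment lengths:
  6→14: 8 bp
  14→28: 14 bp
  28→40: 12 bp
  40→46: 6 bp
  46→57: 11 bp
  57→6 (wrap): 60-57+6 = 9 bp

[6,8,9,11,12,14]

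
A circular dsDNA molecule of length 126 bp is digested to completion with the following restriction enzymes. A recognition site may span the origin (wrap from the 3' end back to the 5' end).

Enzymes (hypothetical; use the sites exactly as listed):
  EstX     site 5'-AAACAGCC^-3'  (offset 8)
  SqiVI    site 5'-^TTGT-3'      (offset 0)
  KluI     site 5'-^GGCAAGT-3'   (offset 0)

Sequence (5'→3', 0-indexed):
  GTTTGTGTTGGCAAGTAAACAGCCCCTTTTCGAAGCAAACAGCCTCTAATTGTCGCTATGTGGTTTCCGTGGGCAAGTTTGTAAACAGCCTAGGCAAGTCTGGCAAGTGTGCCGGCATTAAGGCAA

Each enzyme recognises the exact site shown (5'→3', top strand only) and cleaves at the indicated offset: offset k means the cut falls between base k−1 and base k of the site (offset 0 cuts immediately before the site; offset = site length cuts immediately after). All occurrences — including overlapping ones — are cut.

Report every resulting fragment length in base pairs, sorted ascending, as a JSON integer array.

Per-enzyme occurrences:
  EstX AAACAGCC/8: at [16, 36, 82] ⇒ [24, 44, 90]
  SqiVI TTGT/0: at [2, 49, 78] ⇒ [2, 49, 78]
  KluI GGCAAGT/0: at [9, 71, 92, 101, 121] ⇒ [9, 71, 92, 101, 121]

All cut coordinates (distinct, sorted): [2, 9, 24, 44, 49, 71, 78, 90, 92, 101, 121]

Fragment lengths:
  2→9: 7 bp
  9→24: 15 bp
  24→44: 20 bp
  44→49: 5 bp
  49→71: 22 bp
  71→78: 7 bp
  78→90: 12 bp
  90→92: 2 bp
  92→101: 9 bp
  101→121: 20 bp
  121→2 (wrap): 126-121+2 = 7 bp

[2,5,7,7,7,9,12,15,20,20,22]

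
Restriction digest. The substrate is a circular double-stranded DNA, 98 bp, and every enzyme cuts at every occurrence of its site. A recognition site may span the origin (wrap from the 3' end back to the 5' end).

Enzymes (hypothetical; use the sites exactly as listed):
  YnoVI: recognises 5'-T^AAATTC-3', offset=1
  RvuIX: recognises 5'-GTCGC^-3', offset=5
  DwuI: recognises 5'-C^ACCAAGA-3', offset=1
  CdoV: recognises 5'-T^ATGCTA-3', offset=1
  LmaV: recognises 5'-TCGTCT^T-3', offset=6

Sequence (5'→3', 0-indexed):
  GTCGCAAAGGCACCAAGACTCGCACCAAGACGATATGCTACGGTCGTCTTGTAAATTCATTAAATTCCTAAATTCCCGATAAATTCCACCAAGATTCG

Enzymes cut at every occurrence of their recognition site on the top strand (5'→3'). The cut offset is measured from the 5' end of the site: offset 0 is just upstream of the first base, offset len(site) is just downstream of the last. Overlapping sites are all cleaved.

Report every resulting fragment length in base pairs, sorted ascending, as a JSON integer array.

Per-enzyme occurrences:
  YnoVI (TAAATTC, off=1): starts [51, 60, 68, 79] → cuts [52, 61, 69, 80]
  RvuIX (GTCGC, off=5): starts [0] → cuts [5]
  DwuI (CACCAAGA, off=1): starts [10, 22, 86] → cuts [11, 23, 87]
  CdoV (TATGCTA, off=1): starts [33] → cuts [34]
  LmaV (TCGTCTT, off=6): starts [43] → cuts [49]

All cut coordinates (distinct, sorted): [5, 11, 23, 34, 49, 52, 61, 69, 80, 87]

Fragments:
  5→11: 6 bp
  11→23: 12 bp
  23→34: 11 bp
  34→49: 15 bp
  49→52: 3 bp
  52→61: 9 bp
  61→69: 8 bp
  69→80: 11 bp
  80→87: 7 bp
  87→5 (wrap): 98-87+5 = 16 bp

[3,6,7,8,9,11,11,12,15,16]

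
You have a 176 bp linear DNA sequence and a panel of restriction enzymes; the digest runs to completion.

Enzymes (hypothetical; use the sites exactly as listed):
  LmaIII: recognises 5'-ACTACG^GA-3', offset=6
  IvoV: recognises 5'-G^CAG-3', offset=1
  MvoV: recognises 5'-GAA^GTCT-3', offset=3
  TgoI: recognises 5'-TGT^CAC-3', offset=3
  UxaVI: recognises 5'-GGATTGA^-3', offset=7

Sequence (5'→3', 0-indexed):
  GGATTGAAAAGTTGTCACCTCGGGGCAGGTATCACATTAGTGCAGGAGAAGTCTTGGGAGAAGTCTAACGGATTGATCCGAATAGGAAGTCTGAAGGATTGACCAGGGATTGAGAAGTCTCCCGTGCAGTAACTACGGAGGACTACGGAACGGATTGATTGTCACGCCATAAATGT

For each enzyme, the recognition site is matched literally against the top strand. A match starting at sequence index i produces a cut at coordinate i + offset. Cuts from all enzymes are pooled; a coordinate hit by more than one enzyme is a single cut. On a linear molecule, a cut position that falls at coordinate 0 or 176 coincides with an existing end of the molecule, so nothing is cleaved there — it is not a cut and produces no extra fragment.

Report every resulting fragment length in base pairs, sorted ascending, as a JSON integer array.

Scan for sites:
  LmaIII ACTACGGA/6: at [131, 141] ⇒ [137, 147]
  IvoV GCAG/1: at [24, 41, 125] ⇒ [25, 42, 126]
  MvoV GAAGTCT/3: at [47, 59, 85, 113] ⇒ [50, 62, 88, 116]
  TgoI TGTCAC/3: at [12, 159] ⇒ [15, 162]
  UxaVI GGATTGA/7: at [0, 69, 95, 106, 151] ⇒ [7, 76, 102, 113, 158]

Pooled cuts: [7, 15, 25, 42, 50, 62, 76, 88, 102, 113, 116, 126, 137, 147, 158, 162]

Fragments:
  [0,7): 7 bp
  [7,15): 8 bp
  [15,25): 10 bp
  [25,42): 17 bp
  [42,50): 8 bp
  [50,62): 12 bp
  [62,76): 14 bp
  [76,88): 12 bp
  [88,102): 14 bp
  [102,113): 11 bp
  [113,116): 3 bp
  [116,126): 10 bp
  [126,137): 11 bp
  [137,147): 10 bp
  [147,158): 11 bp
  [158,162): 4 bp
  [162,176): 14 bp

[3,4,7,8,8,10,10,10,11,11,11,12,12,14,14,14,17]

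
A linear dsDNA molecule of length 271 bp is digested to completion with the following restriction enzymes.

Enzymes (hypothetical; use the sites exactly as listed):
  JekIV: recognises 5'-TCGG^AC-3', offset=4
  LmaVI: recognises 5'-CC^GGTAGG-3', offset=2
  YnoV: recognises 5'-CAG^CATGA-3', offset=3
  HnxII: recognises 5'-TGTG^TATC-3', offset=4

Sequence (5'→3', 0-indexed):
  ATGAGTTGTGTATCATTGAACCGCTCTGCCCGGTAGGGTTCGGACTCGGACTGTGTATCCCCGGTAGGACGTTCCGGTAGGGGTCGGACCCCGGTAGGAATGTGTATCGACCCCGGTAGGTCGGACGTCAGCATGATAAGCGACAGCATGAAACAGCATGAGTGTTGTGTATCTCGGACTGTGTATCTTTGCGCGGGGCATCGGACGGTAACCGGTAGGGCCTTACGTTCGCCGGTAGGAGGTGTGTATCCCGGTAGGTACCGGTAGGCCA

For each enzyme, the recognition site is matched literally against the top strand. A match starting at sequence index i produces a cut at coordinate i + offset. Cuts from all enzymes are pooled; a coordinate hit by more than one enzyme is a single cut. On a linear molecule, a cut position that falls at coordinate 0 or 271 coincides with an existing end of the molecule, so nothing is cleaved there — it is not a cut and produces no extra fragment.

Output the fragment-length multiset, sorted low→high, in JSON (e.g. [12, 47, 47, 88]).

[5,6,6,6,6,7,7,8,9,9,10,10,10,10,10,12,12,12,13,13,13,15,20,21,21]

Site scan:
  JekIV TCGGAC/4: at [39, 45, 83, 120, 173, 200] ⇒ [43, 49, 87, 124, 177, 204]
  LmaVI CCGGTAGG/2: at [29, 60, 73, 90, 112, 211, 231, 250, 260] ⇒ [31, 62, 75, 92, 114, 213, 233, 252, 262]
  YnoV CAGCATGA/3: at [128, 143, 153] ⇒ [131, 146, 156]
  HnxII TGTGTATC/4: at [6, 51, 100, 165, 179, 242] ⇒ [10, 55, 104, 169, 183, 246]

All cut coordinates (distinct, sorted): [10, 31, 43, 49, 55, 62, 75, 87, 92, 104, 114, 124, 131, 146, 156, 169, 177, 183, 204, 213, 233, 246, 252, 262]

Fragments:
  [0,10): 10 bp
  [10,31): 21 bp
  [31,43): 12 bp
  [43,49): 6 bp
  [49,55): 6 bp
  [55,62): 7 bp
  [62,75): 13 bp
  [75,87): 12 bp
  [87,92): 5 bp
  [92,104): 12 bp
  [104,114): 10 bp
  [114,124): 10 bp
  [124,131): 7 bp
  [131,146): 15 bp
  [146,156): 10 bp
  [156,169): 13 bp
  [169,177): 8 bp
  [177,183): 6 bp
  [183,204): 21 bp
  [204,213): 9 bp
  [213,233): 20 bp
  [233,246): 13 bp
  [246,252): 6 bp
  [252,262): 10 bp
  [262,271): 9 bp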